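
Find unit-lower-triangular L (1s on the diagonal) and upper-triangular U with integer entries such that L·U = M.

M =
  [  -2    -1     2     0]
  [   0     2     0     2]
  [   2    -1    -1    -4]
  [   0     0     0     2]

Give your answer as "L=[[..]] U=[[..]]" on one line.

L=[[1,0,0,0],[0,1,0,0],[-1,-1,1,0],[0,0,0,1]] U=[[-2,-1,2,0],[0,2,0,2],[0,0,1,-2],[0,0,0,2]]

  row1 -= 0·row0 → [0,2,0,2]
  row2 -= -1·row0 → [0,-2,1,-4]
  row3 -= 0·row0 → [0,0,0,2]
  row2 -= -1·row1 → [0,0,1,-2]
  row3 -= 0·row1 → [0,0,0,2]
  row3 -= 0·row2 → [0,0,0,2]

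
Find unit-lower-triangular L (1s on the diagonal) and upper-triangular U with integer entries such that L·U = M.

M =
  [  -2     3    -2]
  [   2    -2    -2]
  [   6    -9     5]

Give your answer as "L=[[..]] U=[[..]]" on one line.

  r1 -= -1·r0 → [0,1,-4]
  r2 -= -3·r0 → [0,0,-1]
  r2 -= 0·r1 → [0,0,-1]

L=[[1,0,0],[-1,1,0],[-3,0,1]] U=[[-2,3,-2],[0,1,-4],[0,0,-1]]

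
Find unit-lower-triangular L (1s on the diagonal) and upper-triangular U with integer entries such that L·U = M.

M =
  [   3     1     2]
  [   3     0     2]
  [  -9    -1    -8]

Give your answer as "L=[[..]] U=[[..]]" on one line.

L=[[1,0,0],[1,1,0],[-3,-2,1]] U=[[3,1,2],[0,-1,0],[0,0,-2]]

  R1 -= 1·R0 → [0,-1,0]
  R2 -= -3·R0 → [0,2,-2]
  R2 -= -2·R1 → [0,0,-2]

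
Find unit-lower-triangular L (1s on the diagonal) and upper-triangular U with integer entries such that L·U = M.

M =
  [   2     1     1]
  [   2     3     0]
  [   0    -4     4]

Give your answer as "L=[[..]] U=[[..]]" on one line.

L=[[1,0,0],[1,1,0],[0,-2,1]] U=[[2,1,1],[0,2,-1],[0,0,2]]

  r1 -= 1·r0 → [0,2,-1]
  r2 -= 0·r0 → [0,-4,4]
  r2 -= -2·r1 → [0,0,2]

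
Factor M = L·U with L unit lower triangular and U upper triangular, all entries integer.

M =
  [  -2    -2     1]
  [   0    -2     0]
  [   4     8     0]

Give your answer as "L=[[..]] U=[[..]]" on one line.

  r1 -= 0·r0 → [0,-2,0]
  r2 -= -2·r0 → [0,4,2]
  r2 -= -2·r1 → [0,0,2]

L=[[1,0,0],[0,1,0],[-2,-2,1]] U=[[-2,-2,1],[0,-2,0],[0,0,2]]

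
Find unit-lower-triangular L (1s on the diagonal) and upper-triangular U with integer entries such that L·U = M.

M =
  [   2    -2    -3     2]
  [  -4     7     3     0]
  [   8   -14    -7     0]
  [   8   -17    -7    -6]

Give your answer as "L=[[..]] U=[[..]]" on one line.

  row1 -= -2·row0 → [0,3,-3,4]
  row2 -= 4·row0 → [0,-6,5,-8]
  row3 -= 4·row0 → [0,-9,5,-14]
  row2 -= -2·row1 → [0,0,-1,0]
  row3 -= -3·row1 → [0,0,-4,-2]
  row3 -= 4·row2 → [0,0,0,-2]

L=[[1,0,0,0],[-2,1,0,0],[4,-2,1,0],[4,-3,4,1]] U=[[2,-2,-3,2],[0,3,-3,4],[0,0,-1,0],[0,0,0,-2]]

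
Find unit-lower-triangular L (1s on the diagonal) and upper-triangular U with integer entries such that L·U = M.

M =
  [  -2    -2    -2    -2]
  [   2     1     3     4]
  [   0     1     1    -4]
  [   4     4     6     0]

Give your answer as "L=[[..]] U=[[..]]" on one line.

L=[[1,0,0,0],[-1,1,0,0],[0,-1,1,0],[-2,0,1,1]] U=[[-2,-2,-2,-2],[0,-1,1,2],[0,0,2,-2],[0,0,0,-2]]

  row1 -= -1·row0 → [0,-1,1,2]
  row2 -= 0·row0 → [0,1,1,-4]
  row3 -= -2·row0 → [0,0,2,-4]
  row2 -= -1·row1 → [0,0,2,-2]
  row3 -= 0·row1 → [0,0,2,-4]
  row3 -= 1·row2 → [0,0,0,-2]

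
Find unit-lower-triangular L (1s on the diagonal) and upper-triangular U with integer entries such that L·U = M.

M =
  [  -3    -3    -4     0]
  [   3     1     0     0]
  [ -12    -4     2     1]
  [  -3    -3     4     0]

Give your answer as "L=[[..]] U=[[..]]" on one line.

L=[[1,0,0,0],[-1,1,0,0],[4,-4,1,0],[1,0,4,1]] U=[[-3,-3,-4,0],[0,-2,-4,0],[0,0,2,1],[0,0,0,-4]]

  r1 -= -1·r0 → [0,-2,-4,0]
  r2 -= 4·r0 → [0,8,18,1]
  r3 -= 1·r0 → [0,0,8,0]
  r2 -= -4·r1 → [0,0,2,1]
  r3 -= 0·r1 → [0,0,8,0]
  r3 -= 4·r2 → [0,0,0,-4]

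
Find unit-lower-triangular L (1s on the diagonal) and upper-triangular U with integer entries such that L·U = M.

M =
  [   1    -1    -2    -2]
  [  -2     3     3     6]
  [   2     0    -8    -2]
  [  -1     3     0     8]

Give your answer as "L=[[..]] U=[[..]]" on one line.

  row1 -= -2·row0 → [0,1,-1,2]
  row2 -= 2·row0 → [0,2,-4,2]
  row3 -= -1·row0 → [0,2,-2,6]
  row2 -= 2·row1 → [0,0,-2,-2]
  row3 -= 2·row1 → [0,0,0,2]
  row3 -= 0·row2 → [0,0,0,2]

L=[[1,0,0,0],[-2,1,0,0],[2,2,1,0],[-1,2,0,1]] U=[[1,-1,-2,-2],[0,1,-1,2],[0,0,-2,-2],[0,0,0,2]]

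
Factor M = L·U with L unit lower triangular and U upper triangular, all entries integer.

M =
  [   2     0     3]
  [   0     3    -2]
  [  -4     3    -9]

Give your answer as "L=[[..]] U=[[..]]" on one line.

  R1 -= 0·R0 → [0,3,-2]
  R2 -= -2·R0 → [0,3,-3]
  R2 -= 1·R1 → [0,0,-1]

L=[[1,0,0],[0,1,0],[-2,1,1]] U=[[2,0,3],[0,3,-2],[0,0,-1]]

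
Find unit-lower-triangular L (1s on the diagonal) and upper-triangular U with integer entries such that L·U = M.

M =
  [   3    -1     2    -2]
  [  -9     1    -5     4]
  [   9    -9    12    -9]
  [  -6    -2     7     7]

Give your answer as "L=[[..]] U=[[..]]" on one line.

  row1 -= -3·row0 → [0,-2,1,-2]
  row2 -= 3·row0 → [0,-6,6,-3]
  row3 -= -2·row0 → [0,-4,11,3]
  row2 -= 3·row1 → [0,0,3,3]
  row3 -= 2·row1 → [0,0,9,7]
  row3 -= 3·row2 → [0,0,0,-2]

L=[[1,0,0,0],[-3,1,0,0],[3,3,1,0],[-2,2,3,1]] U=[[3,-1,2,-2],[0,-2,1,-2],[0,0,3,3],[0,0,0,-2]]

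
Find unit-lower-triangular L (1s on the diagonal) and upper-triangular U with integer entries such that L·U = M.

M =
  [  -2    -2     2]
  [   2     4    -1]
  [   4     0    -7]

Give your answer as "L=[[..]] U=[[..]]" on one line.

L=[[1,0,0],[-1,1,0],[-2,-2,1]] U=[[-2,-2,2],[0,2,1],[0,0,-1]]

  row1 -= -1·row0 → [0,2,1]
  row2 -= -2·row0 → [0,-4,-3]
  row2 -= -2·row1 → [0,0,-1]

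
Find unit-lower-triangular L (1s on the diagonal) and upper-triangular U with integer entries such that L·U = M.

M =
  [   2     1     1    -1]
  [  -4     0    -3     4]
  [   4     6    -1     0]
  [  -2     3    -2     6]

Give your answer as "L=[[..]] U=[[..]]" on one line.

  row1 -= -2·row0 → [0,2,-1,2]
  row2 -= 2·row0 → [0,4,-3,2]
  row3 -= -1·row0 → [0,4,-1,5]
  row2 -= 2·row1 → [0,0,-1,-2]
  row3 -= 2·row1 → [0,0,1,1]
  row3 -= -1·row2 → [0,0,0,-1]

L=[[1,0,0,0],[-2,1,0,0],[2,2,1,0],[-1,2,-1,1]] U=[[2,1,1,-1],[0,2,-1,2],[0,0,-1,-2],[0,0,0,-1]]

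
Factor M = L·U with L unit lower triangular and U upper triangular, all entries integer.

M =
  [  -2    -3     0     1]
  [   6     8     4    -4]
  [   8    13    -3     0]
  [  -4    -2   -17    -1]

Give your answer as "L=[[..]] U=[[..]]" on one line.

  row1 -= -3·row0 → [0,-1,4,-1]
  row2 -= -4·row0 → [0,1,-3,4]
  row3 -= 2·row0 → [0,4,-17,-3]
  row2 -= -1·row1 → [0,0,1,3]
  row3 -= -4·row1 → [0,0,-1,-7]
  row3 -= -1·row2 → [0,0,0,-4]

L=[[1,0,0,0],[-3,1,0,0],[-4,-1,1,0],[2,-4,-1,1]] U=[[-2,-3,0,1],[0,-1,4,-1],[0,0,1,3],[0,0,0,-4]]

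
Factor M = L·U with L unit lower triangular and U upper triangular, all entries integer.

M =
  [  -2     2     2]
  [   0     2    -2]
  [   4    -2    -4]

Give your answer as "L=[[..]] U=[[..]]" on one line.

L=[[1,0,0],[0,1,0],[-2,1,1]] U=[[-2,2,2],[0,2,-2],[0,0,2]]

  r1 -= 0·r0 → [0,2,-2]
  r2 -= -2·r0 → [0,2,0]
  r2 -= 1·r1 → [0,0,2]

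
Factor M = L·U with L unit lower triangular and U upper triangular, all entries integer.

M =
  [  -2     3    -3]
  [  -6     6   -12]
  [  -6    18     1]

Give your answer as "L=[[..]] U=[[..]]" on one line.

  row1 -= 3·row0 → [0,-3,-3]
  row2 -= 3·row0 → [0,9,10]
  row2 -= -3·row1 → [0,0,1]

L=[[1,0,0],[3,1,0],[3,-3,1]] U=[[-2,3,-3],[0,-3,-3],[0,0,1]]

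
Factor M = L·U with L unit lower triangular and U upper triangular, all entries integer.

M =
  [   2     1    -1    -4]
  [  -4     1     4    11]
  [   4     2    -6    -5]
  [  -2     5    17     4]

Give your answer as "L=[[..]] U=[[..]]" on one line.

L=[[1,0,0,0],[-2,1,0,0],[2,0,1,0],[-1,2,-3,1]] U=[[2,1,-1,-4],[0,3,2,3],[0,0,-4,3],[0,0,0,3]]

  row1 -= -2·row0 → [0,3,2,3]
  row2 -= 2·row0 → [0,0,-4,3]
  row3 -= -1·row0 → [0,6,16,0]
  row2 -= 0·row1 → [0,0,-4,3]
  row3 -= 2·row1 → [0,0,12,-6]
  row3 -= -3·row2 → [0,0,0,3]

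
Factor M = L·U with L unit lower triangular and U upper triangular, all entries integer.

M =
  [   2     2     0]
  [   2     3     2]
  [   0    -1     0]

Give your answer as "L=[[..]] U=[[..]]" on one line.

  r1 -= 1·r0 → [0,1,2]
  r2 -= 0·r0 → [0,-1,0]
  r2 -= -1·r1 → [0,0,2]

L=[[1,0,0],[1,1,0],[0,-1,1]] U=[[2,2,0],[0,1,2],[0,0,2]]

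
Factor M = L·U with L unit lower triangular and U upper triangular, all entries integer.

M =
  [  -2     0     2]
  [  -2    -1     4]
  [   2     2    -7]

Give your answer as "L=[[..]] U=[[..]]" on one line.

L=[[1,0,0],[1,1,0],[-1,-2,1]] U=[[-2,0,2],[0,-1,2],[0,0,-1]]

  r1 -= 1·r0 → [0,-1,2]
  r2 -= -1·r0 → [0,2,-5]
  r2 -= -2·r1 → [0,0,-1]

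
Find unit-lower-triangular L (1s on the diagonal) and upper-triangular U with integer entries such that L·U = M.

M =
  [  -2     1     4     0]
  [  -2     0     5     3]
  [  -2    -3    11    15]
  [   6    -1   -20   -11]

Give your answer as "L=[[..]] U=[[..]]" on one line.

L=[[1,0,0,0],[1,1,0,0],[1,4,1,0],[-3,-2,-2,1]] U=[[-2,1,4,0],[0,-1,1,3],[0,0,3,3],[0,0,0,1]]

  R1 -= 1·R0 → [0,-1,1,3]
  R2 -= 1·R0 → [0,-4,7,15]
  R3 -= -3·R0 → [0,2,-8,-11]
  R2 -= 4·R1 → [0,0,3,3]
  R3 -= -2·R1 → [0,0,-6,-5]
  R3 -= -2·R2 → [0,0,0,1]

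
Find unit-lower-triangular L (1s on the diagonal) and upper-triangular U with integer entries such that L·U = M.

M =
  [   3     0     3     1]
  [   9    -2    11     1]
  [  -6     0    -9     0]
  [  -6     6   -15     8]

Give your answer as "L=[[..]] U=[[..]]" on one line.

L=[[1,0,0,0],[3,1,0,0],[-2,0,1,0],[-2,-3,1,1]] U=[[3,0,3,1],[0,-2,2,-2],[0,0,-3,2],[0,0,0,2]]

  R1 -= 3·R0 → [0,-2,2,-2]
  R2 -= -2·R0 → [0,0,-3,2]
  R3 -= -2·R0 → [0,6,-9,10]
  R2 -= 0·R1 → [0,0,-3,2]
  R3 -= -3·R1 → [0,0,-3,4]
  R3 -= 1·R2 → [0,0,0,2]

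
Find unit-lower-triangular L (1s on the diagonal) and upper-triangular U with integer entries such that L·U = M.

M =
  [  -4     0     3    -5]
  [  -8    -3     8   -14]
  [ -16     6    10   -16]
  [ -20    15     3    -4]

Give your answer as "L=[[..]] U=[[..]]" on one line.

L=[[1,0,0,0],[2,1,0,0],[4,-2,1,0],[5,-5,-1,1]] U=[[-4,0,3,-5],[0,-3,2,-4],[0,0,2,-4],[0,0,0,-3]]

  r1 -= 2·r0 → [0,-3,2,-4]
  r2 -= 4·r0 → [0,6,-2,4]
  r3 -= 5·r0 → [0,15,-12,21]
  r2 -= -2·r1 → [0,0,2,-4]
  r3 -= -5·r1 → [0,0,-2,1]
  r3 -= -1·r2 → [0,0,0,-3]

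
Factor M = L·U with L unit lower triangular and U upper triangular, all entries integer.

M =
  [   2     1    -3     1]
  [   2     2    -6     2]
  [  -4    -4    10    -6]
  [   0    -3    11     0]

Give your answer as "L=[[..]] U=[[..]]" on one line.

  row1 -= 1·row0 → [0,1,-3,1]
  row2 -= -2·row0 → [0,-2,4,-4]
  row3 -= 0·row0 → [0,-3,11,0]
  row2 -= -2·row1 → [0,0,-2,-2]
  row3 -= -3·row1 → [0,0,2,3]
  row3 -= -1·row2 → [0,0,0,1]

L=[[1,0,0,0],[1,1,0,0],[-2,-2,1,0],[0,-3,-1,1]] U=[[2,1,-3,1],[0,1,-3,1],[0,0,-2,-2],[0,0,0,1]]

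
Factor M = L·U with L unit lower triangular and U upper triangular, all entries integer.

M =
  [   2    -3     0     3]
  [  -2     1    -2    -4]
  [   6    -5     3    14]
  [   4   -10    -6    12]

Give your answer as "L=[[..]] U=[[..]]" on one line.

L=[[1,0,0,0],[-1,1,0,0],[3,-2,1,0],[2,2,2,1]] U=[[2,-3,0,3],[0,-2,-2,-1],[0,0,-1,3],[0,0,0,2]]

  R1 -= -1·R0 → [0,-2,-2,-1]
  R2 -= 3·R0 → [0,4,3,5]
  R3 -= 2·R0 → [0,-4,-6,6]
  R2 -= -2·R1 → [0,0,-1,3]
  R3 -= 2·R1 → [0,0,-2,8]
  R3 -= 2·R2 → [0,0,0,2]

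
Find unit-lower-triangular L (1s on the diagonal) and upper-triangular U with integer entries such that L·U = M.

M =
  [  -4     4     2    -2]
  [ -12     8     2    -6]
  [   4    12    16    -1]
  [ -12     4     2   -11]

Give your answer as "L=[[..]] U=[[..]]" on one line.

L=[[1,0,0,0],[3,1,0,0],[-1,-4,1,0],[3,2,2,1]] U=[[-4,4,2,-2],[0,-4,-4,0],[0,0,2,-3],[0,0,0,1]]

  r1 -= 3·r0 → [0,-4,-4,0]
  r2 -= -1·r0 → [0,16,18,-3]
  r3 -= 3·r0 → [0,-8,-4,-5]
  r2 -= -4·r1 → [0,0,2,-3]
  r3 -= 2·r1 → [0,0,4,-5]
  r3 -= 2·r2 → [0,0,0,1]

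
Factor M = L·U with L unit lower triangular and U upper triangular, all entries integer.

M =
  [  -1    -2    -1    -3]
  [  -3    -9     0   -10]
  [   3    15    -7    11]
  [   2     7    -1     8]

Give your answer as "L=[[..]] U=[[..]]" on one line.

L=[[1,0,0,0],[3,1,0,0],[-3,-3,1,0],[-2,-1,0,1]] U=[[-1,-2,-1,-3],[0,-3,3,-1],[0,0,-1,-1],[0,0,0,1]]

  row1 -= 3·row0 → [0,-3,3,-1]
  row2 -= -3·row0 → [0,9,-10,2]
  row3 -= -2·row0 → [0,3,-3,2]
  row2 -= -3·row1 → [0,0,-1,-1]
  row3 -= -1·row1 → [0,0,0,1]
  row3 -= 0·row2 → [0,0,0,1]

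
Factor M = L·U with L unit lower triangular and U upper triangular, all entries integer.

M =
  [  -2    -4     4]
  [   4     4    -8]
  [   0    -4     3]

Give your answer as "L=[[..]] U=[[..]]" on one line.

L=[[1,0,0],[-2,1,0],[0,1,1]] U=[[-2,-4,4],[0,-4,0],[0,0,3]]

  R1 -= -2·R0 → [0,-4,0]
  R2 -= 0·R0 → [0,-4,3]
  R2 -= 1·R1 → [0,0,3]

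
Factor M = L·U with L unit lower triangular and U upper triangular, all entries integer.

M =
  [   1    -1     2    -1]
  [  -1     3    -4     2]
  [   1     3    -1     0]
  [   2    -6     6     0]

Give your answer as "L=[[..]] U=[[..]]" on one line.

  r1 -= -1·r0 → [0,2,-2,1]
  r2 -= 1·r0 → [0,4,-3,1]
  r3 -= 2·r0 → [0,-4,2,2]
  r2 -= 2·r1 → [0,0,1,-1]
  r3 -= -2·r1 → [0,0,-2,4]
  r3 -= -2·r2 → [0,0,0,2]

L=[[1,0,0,0],[-1,1,0,0],[1,2,1,0],[2,-2,-2,1]] U=[[1,-1,2,-1],[0,2,-2,1],[0,0,1,-1],[0,0,0,2]]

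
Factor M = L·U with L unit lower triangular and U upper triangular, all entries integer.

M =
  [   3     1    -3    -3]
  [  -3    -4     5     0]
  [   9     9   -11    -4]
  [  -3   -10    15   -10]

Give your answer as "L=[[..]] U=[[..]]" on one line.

L=[[1,0,0,0],[-1,1,0,0],[3,-2,1,0],[-1,3,3,1]] U=[[3,1,-3,-3],[0,-3,2,-3],[0,0,2,-1],[0,0,0,-1]]

  row1 -= -1·row0 → [0,-3,2,-3]
  row2 -= 3·row0 → [0,6,-2,5]
  row3 -= -1·row0 → [0,-9,12,-13]
  row2 -= -2·row1 → [0,0,2,-1]
  row3 -= 3·row1 → [0,0,6,-4]
  row3 -= 3·row2 → [0,0,0,-1]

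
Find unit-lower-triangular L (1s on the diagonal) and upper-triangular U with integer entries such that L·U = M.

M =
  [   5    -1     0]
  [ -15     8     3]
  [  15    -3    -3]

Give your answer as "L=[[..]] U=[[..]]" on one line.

  row1 -= -3·row0 → [0,5,3]
  row2 -= 3·row0 → [0,0,-3]
  row2 -= 0·row1 → [0,0,-3]

L=[[1,0,0],[-3,1,0],[3,0,1]] U=[[5,-1,0],[0,5,3],[0,0,-3]]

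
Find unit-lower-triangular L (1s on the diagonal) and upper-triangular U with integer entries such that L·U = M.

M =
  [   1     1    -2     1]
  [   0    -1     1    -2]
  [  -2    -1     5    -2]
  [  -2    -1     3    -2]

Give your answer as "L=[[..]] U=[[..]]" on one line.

  R1 -= 0·R0 → [0,-1,1,-2]
  R2 -= -2·R0 → [0,1,1,0]
  R3 -= -2·R0 → [0,1,-1,0]
  R2 -= -1·R1 → [0,0,2,-2]
  R3 -= -1·R1 → [0,0,0,-2]
  R3 -= 0·R2 → [0,0,0,-2]

L=[[1,0,0,0],[0,1,0,0],[-2,-1,1,0],[-2,-1,0,1]] U=[[1,1,-2,1],[0,-1,1,-2],[0,0,2,-2],[0,0,0,-2]]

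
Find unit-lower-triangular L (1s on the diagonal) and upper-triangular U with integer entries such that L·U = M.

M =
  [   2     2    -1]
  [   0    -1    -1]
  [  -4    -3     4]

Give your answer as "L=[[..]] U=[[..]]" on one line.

  r1 -= 0·r0 → [0,-1,-1]
  r2 -= -2·r0 → [0,1,2]
  r2 -= -1·r1 → [0,0,1]

L=[[1,0,0],[0,1,0],[-2,-1,1]] U=[[2,2,-1],[0,-1,-1],[0,0,1]]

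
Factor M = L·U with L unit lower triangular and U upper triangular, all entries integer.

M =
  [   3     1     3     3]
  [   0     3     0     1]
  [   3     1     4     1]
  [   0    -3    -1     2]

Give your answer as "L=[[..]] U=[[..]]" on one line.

L=[[1,0,0,0],[0,1,0,0],[1,0,1,0],[0,-1,-1,1]] U=[[3,1,3,3],[0,3,0,1],[0,0,1,-2],[0,0,0,1]]

  row1 -= 0·row0 → [0,3,0,1]
  row2 -= 1·row0 → [0,0,1,-2]
  row3 -= 0·row0 → [0,-3,-1,2]
  row2 -= 0·row1 → [0,0,1,-2]
  row3 -= -1·row1 → [0,0,-1,3]
  row3 -= -1·row2 → [0,0,0,1]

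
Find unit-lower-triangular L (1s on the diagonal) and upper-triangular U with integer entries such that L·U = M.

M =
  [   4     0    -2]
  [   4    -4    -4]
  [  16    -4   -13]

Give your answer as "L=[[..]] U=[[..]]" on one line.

  r1 -= 1·r0 → [0,-4,-2]
  r2 -= 4·r0 → [0,-4,-5]
  r2 -= 1·r1 → [0,0,-3]

L=[[1,0,0],[1,1,0],[4,1,1]] U=[[4,0,-2],[0,-4,-2],[0,0,-3]]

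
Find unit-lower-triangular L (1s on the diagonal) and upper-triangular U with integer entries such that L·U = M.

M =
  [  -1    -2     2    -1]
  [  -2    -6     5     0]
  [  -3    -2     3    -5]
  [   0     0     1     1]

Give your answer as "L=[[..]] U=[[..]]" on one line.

  row1 -= 2·row0 → [0,-2,1,2]
  row2 -= 3·row0 → [0,4,-3,-2]
  row3 -= 0·row0 → [0,0,1,1]
  row2 -= -2·row1 → [0,0,-1,2]
  row3 -= 0·row1 → [0,0,1,1]
  row3 -= -1·row2 → [0,0,0,3]

L=[[1,0,0,0],[2,1,0,0],[3,-2,1,0],[0,0,-1,1]] U=[[-1,-2,2,-1],[0,-2,1,2],[0,0,-1,2],[0,0,0,3]]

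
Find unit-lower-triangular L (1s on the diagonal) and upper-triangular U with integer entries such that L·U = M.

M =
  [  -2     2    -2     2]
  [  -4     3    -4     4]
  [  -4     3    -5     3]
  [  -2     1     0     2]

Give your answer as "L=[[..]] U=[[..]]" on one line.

  R1 -= 2·R0 → [0,-1,0,0]
  R2 -= 2·R0 → [0,-1,-1,-1]
  R3 -= 1·R0 → [0,-1,2,0]
  R2 -= 1·R1 → [0,0,-1,-1]
  R3 -= 1·R1 → [0,0,2,0]
  R3 -= -2·R2 → [0,0,0,-2]

L=[[1,0,0,0],[2,1,0,0],[2,1,1,0],[1,1,-2,1]] U=[[-2,2,-2,2],[0,-1,0,0],[0,0,-1,-1],[0,0,0,-2]]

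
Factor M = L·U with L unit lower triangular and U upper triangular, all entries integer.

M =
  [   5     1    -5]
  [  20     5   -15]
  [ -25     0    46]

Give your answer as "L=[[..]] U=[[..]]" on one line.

  r1 -= 4·r0 → [0,1,5]
  r2 -= -5·r0 → [0,5,21]
  r2 -= 5·r1 → [0,0,-4]

L=[[1,0,0],[4,1,0],[-5,5,1]] U=[[5,1,-5],[0,1,5],[0,0,-4]]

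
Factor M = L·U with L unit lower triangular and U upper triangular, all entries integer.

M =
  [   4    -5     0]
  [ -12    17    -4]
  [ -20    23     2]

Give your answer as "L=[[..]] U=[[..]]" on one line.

  row1 -= -3·row0 → [0,2,-4]
  row2 -= -5·row0 → [0,-2,2]
  row2 -= -1·row1 → [0,0,-2]

L=[[1,0,0],[-3,1,0],[-5,-1,1]] U=[[4,-5,0],[0,2,-4],[0,0,-2]]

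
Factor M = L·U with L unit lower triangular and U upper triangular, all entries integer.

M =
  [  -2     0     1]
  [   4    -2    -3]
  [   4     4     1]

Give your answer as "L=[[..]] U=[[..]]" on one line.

L=[[1,0,0],[-2,1,0],[-2,-2,1]] U=[[-2,0,1],[0,-2,-1],[0,0,1]]

  R1 -= -2·R0 → [0,-2,-1]
  R2 -= -2·R0 → [0,4,3]
  R2 -= -2·R1 → [0,0,1]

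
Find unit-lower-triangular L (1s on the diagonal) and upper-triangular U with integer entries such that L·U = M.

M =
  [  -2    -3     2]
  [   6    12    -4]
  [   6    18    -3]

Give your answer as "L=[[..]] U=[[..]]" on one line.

L=[[1,0,0],[-3,1,0],[-3,3,1]] U=[[-2,-3,2],[0,3,2],[0,0,-3]]

  row1 -= -3·row0 → [0,3,2]
  row2 -= -3·row0 → [0,9,3]
  row2 -= 3·row1 → [0,0,-3]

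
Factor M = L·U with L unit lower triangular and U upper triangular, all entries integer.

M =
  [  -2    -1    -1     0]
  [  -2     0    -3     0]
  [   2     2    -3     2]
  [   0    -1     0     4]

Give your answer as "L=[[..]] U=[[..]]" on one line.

L=[[1,0,0,0],[1,1,0,0],[-1,1,1,0],[0,-1,1,1]] U=[[-2,-1,-1,0],[0,1,-2,0],[0,0,-2,2],[0,0,0,2]]

  R1 -= 1·R0 → [0,1,-2,0]
  R2 -= -1·R0 → [0,1,-4,2]
  R3 -= 0·R0 → [0,-1,0,4]
  R2 -= 1·R1 → [0,0,-2,2]
  R3 -= -1·R1 → [0,0,-2,4]
  R3 -= 1·R2 → [0,0,0,2]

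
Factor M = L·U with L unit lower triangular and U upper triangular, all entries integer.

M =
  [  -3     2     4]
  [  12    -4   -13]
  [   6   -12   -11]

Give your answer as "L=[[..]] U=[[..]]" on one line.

  row1 -= -4·row0 → [0,4,3]
  row2 -= -2·row0 → [0,-8,-3]
  row2 -= -2·row1 → [0,0,3]

L=[[1,0,0],[-4,1,0],[-2,-2,1]] U=[[-3,2,4],[0,4,3],[0,0,3]]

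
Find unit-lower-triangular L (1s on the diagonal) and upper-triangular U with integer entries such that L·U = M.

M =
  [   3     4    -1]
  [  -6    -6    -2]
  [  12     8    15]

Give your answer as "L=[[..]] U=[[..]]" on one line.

  r1 -= -2·r0 → [0,2,-4]
  r2 -= 4·r0 → [0,-8,19]
  r2 -= -4·r1 → [0,0,3]

L=[[1,0,0],[-2,1,0],[4,-4,1]] U=[[3,4,-1],[0,2,-4],[0,0,3]]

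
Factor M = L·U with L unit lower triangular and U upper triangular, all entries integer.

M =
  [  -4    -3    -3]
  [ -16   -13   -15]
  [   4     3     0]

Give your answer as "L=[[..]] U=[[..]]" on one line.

  row1 -= 4·row0 → [0,-1,-3]
  row2 -= -1·row0 → [0,0,-3]
  row2 -= 0·row1 → [0,0,-3]

L=[[1,0,0],[4,1,0],[-1,0,1]] U=[[-4,-3,-3],[0,-1,-3],[0,0,-3]]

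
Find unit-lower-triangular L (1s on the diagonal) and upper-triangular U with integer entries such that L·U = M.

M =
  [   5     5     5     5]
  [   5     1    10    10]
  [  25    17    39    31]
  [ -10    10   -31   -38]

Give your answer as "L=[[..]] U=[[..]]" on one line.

L=[[1,0,0,0],[1,1,0,0],[5,2,1,0],[-2,-5,1,1]] U=[[5,5,5,5],[0,-4,5,5],[0,0,4,-4],[0,0,0,1]]

  r1 -= 1·r0 → [0,-4,5,5]
  r2 -= 5·r0 → [0,-8,14,6]
  r3 -= -2·r0 → [0,20,-21,-28]
  r2 -= 2·r1 → [0,0,4,-4]
  r3 -= -5·r1 → [0,0,4,-3]
  r3 -= 1·r2 → [0,0,0,1]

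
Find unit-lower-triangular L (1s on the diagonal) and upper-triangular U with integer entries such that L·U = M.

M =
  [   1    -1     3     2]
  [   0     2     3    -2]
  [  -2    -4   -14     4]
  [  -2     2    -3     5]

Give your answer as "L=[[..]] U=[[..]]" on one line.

  r1 -= 0·r0 → [0,2,3,-2]
  r2 -= -2·r0 → [0,-6,-8,8]
  r3 -= -2·r0 → [0,0,3,9]
  r2 -= -3·r1 → [0,0,1,2]
  r3 -= 0·r1 → [0,0,3,9]
  r3 -= 3·r2 → [0,0,0,3]

L=[[1,0,0,0],[0,1,0,0],[-2,-3,1,0],[-2,0,3,1]] U=[[1,-1,3,2],[0,2,3,-2],[0,0,1,2],[0,0,0,3]]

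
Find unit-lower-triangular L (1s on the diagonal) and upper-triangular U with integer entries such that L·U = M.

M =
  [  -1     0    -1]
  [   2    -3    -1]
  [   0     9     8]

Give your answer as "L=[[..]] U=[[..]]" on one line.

  row1 -= -2·row0 → [0,-3,-3]
  row2 -= 0·row0 → [0,9,8]
  row2 -= -3·row1 → [0,0,-1]

L=[[1,0,0],[-2,1,0],[0,-3,1]] U=[[-1,0,-1],[0,-3,-3],[0,0,-1]]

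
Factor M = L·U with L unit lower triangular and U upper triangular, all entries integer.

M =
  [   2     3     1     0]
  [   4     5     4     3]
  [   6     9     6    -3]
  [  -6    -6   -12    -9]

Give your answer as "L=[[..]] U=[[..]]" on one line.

L=[[1,0,0,0],[2,1,0,0],[3,0,1,0],[-3,-3,-1,1]] U=[[2,3,1,0],[0,-1,2,3],[0,0,3,-3],[0,0,0,-3]]

  r1 -= 2·r0 → [0,-1,2,3]
  r2 -= 3·r0 → [0,0,3,-3]
  r3 -= -3·r0 → [0,3,-9,-9]
  r2 -= 0·r1 → [0,0,3,-3]
  r3 -= -3·r1 → [0,0,-3,0]
  r3 -= -1·r2 → [0,0,0,-3]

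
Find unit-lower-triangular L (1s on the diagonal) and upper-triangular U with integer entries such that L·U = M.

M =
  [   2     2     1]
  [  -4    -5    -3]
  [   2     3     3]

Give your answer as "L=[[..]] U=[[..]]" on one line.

L=[[1,0,0],[-2,1,0],[1,-1,1]] U=[[2,2,1],[0,-1,-1],[0,0,1]]

  R1 -= -2·R0 → [0,-1,-1]
  R2 -= 1·R0 → [0,1,2]
  R2 -= -1·R1 → [0,0,1]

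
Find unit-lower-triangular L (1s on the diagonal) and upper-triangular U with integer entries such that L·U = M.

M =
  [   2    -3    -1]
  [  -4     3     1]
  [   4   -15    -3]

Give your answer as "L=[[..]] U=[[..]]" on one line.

  row1 -= -2·row0 → [0,-3,-1]
  row2 -= 2·row0 → [0,-9,-1]
  row2 -= 3·row1 → [0,0,2]

L=[[1,0,0],[-2,1,0],[2,3,1]] U=[[2,-3,-1],[0,-3,-1],[0,0,2]]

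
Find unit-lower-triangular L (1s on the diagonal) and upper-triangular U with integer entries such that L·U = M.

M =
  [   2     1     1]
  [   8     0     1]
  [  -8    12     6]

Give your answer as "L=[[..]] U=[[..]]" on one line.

  r1 -= 4·r0 → [0,-4,-3]
  r2 -= -4·r0 → [0,16,10]
  r2 -= -4·r1 → [0,0,-2]

L=[[1,0,0],[4,1,0],[-4,-4,1]] U=[[2,1,1],[0,-4,-3],[0,0,-2]]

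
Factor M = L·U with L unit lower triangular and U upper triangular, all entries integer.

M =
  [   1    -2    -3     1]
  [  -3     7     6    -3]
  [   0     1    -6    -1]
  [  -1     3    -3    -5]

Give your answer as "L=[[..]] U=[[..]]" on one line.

  r1 -= -3·r0 → [0,1,-3,0]
  r2 -= 0·r0 → [0,1,-6,-1]
  r3 -= -1·r0 → [0,1,-6,-4]
  r2 -= 1·r1 → [0,0,-3,-1]
  r3 -= 1·r1 → [0,0,-3,-4]
  r3 -= 1·r2 → [0,0,0,-3]

L=[[1,0,0,0],[-3,1,0,0],[0,1,1,0],[-1,1,1,1]] U=[[1,-2,-3,1],[0,1,-3,0],[0,0,-3,-1],[0,0,0,-3]]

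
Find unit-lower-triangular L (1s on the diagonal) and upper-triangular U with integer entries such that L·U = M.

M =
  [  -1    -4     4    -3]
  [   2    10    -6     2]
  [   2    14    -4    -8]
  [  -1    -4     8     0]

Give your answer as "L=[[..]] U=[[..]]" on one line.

L=[[1,0,0,0],[-2,1,0,0],[-2,3,1,0],[1,0,-2,1]] U=[[-1,-4,4,-3],[0,2,2,-4],[0,0,-2,-2],[0,0,0,-1]]

  r1 -= -2·r0 → [0,2,2,-4]
  r2 -= -2·r0 → [0,6,4,-14]
  r3 -= 1·r0 → [0,0,4,3]
  r2 -= 3·r1 → [0,0,-2,-2]
  r3 -= 0·r1 → [0,0,4,3]
  r3 -= -2·r2 → [0,0,0,-1]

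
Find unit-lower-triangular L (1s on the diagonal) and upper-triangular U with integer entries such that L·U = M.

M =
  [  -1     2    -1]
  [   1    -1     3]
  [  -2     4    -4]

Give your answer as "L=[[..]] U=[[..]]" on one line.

  r1 -= -1·r0 → [0,1,2]
  r2 -= 2·r0 → [0,0,-2]
  r2 -= 0·r1 → [0,0,-2]

L=[[1,0,0],[-1,1,0],[2,0,1]] U=[[-1,2,-1],[0,1,2],[0,0,-2]]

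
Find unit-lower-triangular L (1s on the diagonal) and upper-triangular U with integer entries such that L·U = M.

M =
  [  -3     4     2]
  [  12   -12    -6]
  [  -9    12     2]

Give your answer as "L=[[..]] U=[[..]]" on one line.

L=[[1,0,0],[-4,1,0],[3,0,1]] U=[[-3,4,2],[0,4,2],[0,0,-4]]

  R1 -= -4·R0 → [0,4,2]
  R2 -= 3·R0 → [0,0,-4]
  R2 -= 0·R1 → [0,0,-4]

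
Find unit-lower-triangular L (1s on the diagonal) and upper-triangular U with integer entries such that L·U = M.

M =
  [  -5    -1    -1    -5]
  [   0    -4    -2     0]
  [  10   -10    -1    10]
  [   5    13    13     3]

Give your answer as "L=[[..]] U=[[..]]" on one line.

  R1 -= 0·R0 → [0,-4,-2,0]
  R2 -= -2·R0 → [0,-12,-3,0]
  R3 -= -1·R0 → [0,12,12,-2]
  R2 -= 3·R1 → [0,0,3,0]
  R3 -= -3·R1 → [0,0,6,-2]
  R3 -= 2·R2 → [0,0,0,-2]

L=[[1,0,0,0],[0,1,0,0],[-2,3,1,0],[-1,-3,2,1]] U=[[-5,-1,-1,-5],[0,-4,-2,0],[0,0,3,0],[0,0,0,-2]]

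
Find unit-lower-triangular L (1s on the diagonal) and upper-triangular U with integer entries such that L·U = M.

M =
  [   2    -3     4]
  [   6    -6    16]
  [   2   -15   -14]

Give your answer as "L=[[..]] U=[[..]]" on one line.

L=[[1,0,0],[3,1,0],[1,-4,1]] U=[[2,-3,4],[0,3,4],[0,0,-2]]

  R1 -= 3·R0 → [0,3,4]
  R2 -= 1·R0 → [0,-12,-18]
  R2 -= -4·R1 → [0,0,-2]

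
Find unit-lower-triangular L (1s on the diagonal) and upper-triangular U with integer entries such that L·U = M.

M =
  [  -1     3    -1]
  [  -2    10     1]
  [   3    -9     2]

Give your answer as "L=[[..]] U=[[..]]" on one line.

L=[[1,0,0],[2,1,0],[-3,0,1]] U=[[-1,3,-1],[0,4,3],[0,0,-1]]

  row1 -= 2·row0 → [0,4,3]
  row2 -= -3·row0 → [0,0,-1]
  row2 -= 0·row1 → [0,0,-1]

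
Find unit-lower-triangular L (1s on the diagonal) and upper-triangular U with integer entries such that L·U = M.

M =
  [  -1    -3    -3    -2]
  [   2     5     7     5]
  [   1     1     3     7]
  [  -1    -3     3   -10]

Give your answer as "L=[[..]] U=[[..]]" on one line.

L=[[1,0,0,0],[-2,1,0,0],[-1,2,1,0],[1,0,-3,1]] U=[[-1,-3,-3,-2],[0,-1,1,1],[0,0,-2,3],[0,0,0,1]]

  R1 -= -2·R0 → [0,-1,1,1]
  R2 -= -1·R0 → [0,-2,0,5]
  R3 -= 1·R0 → [0,0,6,-8]
  R2 -= 2·R1 → [0,0,-2,3]
  R3 -= 0·R1 → [0,0,6,-8]
  R3 -= -3·R2 → [0,0,0,1]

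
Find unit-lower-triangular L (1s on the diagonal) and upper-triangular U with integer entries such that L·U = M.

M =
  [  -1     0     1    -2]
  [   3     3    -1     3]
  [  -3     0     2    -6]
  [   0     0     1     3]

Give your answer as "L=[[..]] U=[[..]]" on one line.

  r1 -= -3·r0 → [0,3,2,-3]
  r2 -= 3·r0 → [0,0,-1,0]
  r3 -= 0·r0 → [0,0,1,3]
  r2 -= 0·r1 → [0,0,-1,0]
  r3 -= 0·r1 → [0,0,1,3]
  r3 -= -1·r2 → [0,0,0,3]

L=[[1,0,0,0],[-3,1,0,0],[3,0,1,0],[0,0,-1,1]] U=[[-1,0,1,-2],[0,3,2,-3],[0,0,-1,0],[0,0,0,3]]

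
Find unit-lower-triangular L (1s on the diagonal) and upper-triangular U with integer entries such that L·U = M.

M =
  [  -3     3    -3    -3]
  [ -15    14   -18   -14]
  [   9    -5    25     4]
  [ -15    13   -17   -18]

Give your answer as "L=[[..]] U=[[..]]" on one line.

L=[[1,0,0,0],[5,1,0,0],[-3,-4,1,0],[5,2,1,1]] U=[[-3,3,-3,-3],[0,-1,-3,1],[0,0,4,-1],[0,0,0,-4]]

  r1 -= 5·r0 → [0,-1,-3,1]
  r2 -= -3·r0 → [0,4,16,-5]
  r3 -= 5·r0 → [0,-2,-2,-3]
  r2 -= -4·r1 → [0,0,4,-1]
  r3 -= 2·r1 → [0,0,4,-5]
  r3 -= 1·r2 → [0,0,0,-4]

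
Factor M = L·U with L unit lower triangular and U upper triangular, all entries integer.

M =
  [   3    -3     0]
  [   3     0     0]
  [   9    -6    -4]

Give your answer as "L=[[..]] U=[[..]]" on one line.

  R1 -= 1·R0 → [0,3,0]
  R2 -= 3·R0 → [0,3,-4]
  R2 -= 1·R1 → [0,0,-4]

L=[[1,0,0],[1,1,0],[3,1,1]] U=[[3,-3,0],[0,3,0],[0,0,-4]]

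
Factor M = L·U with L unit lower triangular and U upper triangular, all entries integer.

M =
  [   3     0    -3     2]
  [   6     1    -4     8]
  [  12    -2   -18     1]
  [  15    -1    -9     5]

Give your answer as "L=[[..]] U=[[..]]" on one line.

  row1 -= 2·row0 → [0,1,2,4]
  row2 -= 4·row0 → [0,-2,-6,-7]
  row3 -= 5·row0 → [0,-1,6,-5]
  row2 -= -2·row1 → [0,0,-2,1]
  row3 -= -1·row1 → [0,0,8,-1]
  row3 -= -4·row2 → [0,0,0,3]

L=[[1,0,0,0],[2,1,0,0],[4,-2,1,0],[5,-1,-4,1]] U=[[3,0,-3,2],[0,1,2,4],[0,0,-2,1],[0,0,0,3]]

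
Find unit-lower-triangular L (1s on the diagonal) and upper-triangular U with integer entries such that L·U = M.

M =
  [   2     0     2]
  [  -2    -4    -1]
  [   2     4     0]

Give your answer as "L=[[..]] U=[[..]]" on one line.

  R1 -= -1·R0 → [0,-4,1]
  R2 -= 1·R0 → [0,4,-2]
  R2 -= -1·R1 → [0,0,-1]

L=[[1,0,0],[-1,1,0],[1,-1,1]] U=[[2,0,2],[0,-4,1],[0,0,-1]]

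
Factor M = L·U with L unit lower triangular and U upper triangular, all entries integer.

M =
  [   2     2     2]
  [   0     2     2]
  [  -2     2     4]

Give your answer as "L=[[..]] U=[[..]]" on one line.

  row1 -= 0·row0 → [0,2,2]
  row2 -= -1·row0 → [0,4,6]
  row2 -= 2·row1 → [0,0,2]

L=[[1,0,0],[0,1,0],[-1,2,1]] U=[[2,2,2],[0,2,2],[0,0,2]]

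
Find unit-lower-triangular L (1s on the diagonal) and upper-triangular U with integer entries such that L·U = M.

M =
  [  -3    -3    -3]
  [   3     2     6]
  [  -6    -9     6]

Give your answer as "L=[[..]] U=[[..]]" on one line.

  row1 -= -1·row0 → [0,-1,3]
  row2 -= 2·row0 → [0,-3,12]
  row2 -= 3·row1 → [0,0,3]

L=[[1,0,0],[-1,1,0],[2,3,1]] U=[[-3,-3,-3],[0,-1,3],[0,0,3]]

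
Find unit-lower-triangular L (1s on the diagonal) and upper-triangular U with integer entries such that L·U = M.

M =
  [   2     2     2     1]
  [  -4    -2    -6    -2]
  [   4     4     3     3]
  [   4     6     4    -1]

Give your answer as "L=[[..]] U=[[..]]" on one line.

  row1 -= -2·row0 → [0,2,-2,0]
  row2 -= 2·row0 → [0,0,-1,1]
  row3 -= 2·row0 → [0,2,0,-3]
  row2 -= 0·row1 → [0,0,-1,1]
  row3 -= 1·row1 → [0,0,2,-3]
  row3 -= -2·row2 → [0,0,0,-1]

L=[[1,0,0,0],[-2,1,0,0],[2,0,1,0],[2,1,-2,1]] U=[[2,2,2,1],[0,2,-2,0],[0,0,-1,1],[0,0,0,-1]]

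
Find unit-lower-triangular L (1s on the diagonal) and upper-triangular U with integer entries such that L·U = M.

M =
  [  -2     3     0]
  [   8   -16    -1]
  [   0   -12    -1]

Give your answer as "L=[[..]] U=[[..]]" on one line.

  R1 -= -4·R0 → [0,-4,-1]
  R2 -= 0·R0 → [0,-12,-1]
  R2 -= 3·R1 → [0,0,2]

L=[[1,0,0],[-4,1,0],[0,3,1]] U=[[-2,3,0],[0,-4,-1],[0,0,2]]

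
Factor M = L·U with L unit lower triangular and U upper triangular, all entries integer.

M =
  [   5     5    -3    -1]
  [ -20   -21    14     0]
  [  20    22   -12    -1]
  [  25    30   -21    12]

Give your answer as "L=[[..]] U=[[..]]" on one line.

L=[[1,0,0,0],[-4,1,0,0],[4,-2,1,0],[5,-5,1,1]] U=[[5,5,-3,-1],[0,-1,2,-4],[0,0,4,-5],[0,0,0,2]]

  row1 -= -4·row0 → [0,-1,2,-4]
  row2 -= 4·row0 → [0,2,0,3]
  row3 -= 5·row0 → [0,5,-6,17]
  row2 -= -2·row1 → [0,0,4,-5]
  row3 -= -5·row1 → [0,0,4,-3]
  row3 -= 1·row2 → [0,0,0,2]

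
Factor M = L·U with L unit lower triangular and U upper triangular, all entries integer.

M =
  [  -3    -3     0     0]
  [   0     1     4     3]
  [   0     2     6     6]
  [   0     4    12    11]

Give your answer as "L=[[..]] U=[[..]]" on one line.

  row1 -= 0·row0 → [0,1,4,3]
  row2 -= 0·row0 → [0,2,6,6]
  row3 -= 0·row0 → [0,4,12,11]
  row2 -= 2·row1 → [0,0,-2,0]
  row3 -= 4·row1 → [0,0,-4,-1]
  row3 -= 2·row2 → [0,0,0,-1]

L=[[1,0,0,0],[0,1,0,0],[0,2,1,0],[0,4,2,1]] U=[[-3,-3,0,0],[0,1,4,3],[0,0,-2,0],[0,0,0,-1]]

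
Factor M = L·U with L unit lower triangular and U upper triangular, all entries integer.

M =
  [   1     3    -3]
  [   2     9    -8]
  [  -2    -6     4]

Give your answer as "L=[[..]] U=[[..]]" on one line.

L=[[1,0,0],[2,1,0],[-2,0,1]] U=[[1,3,-3],[0,3,-2],[0,0,-2]]

  r1 -= 2·r0 → [0,3,-2]
  r2 -= -2·r0 → [0,0,-2]
  r2 -= 0·r1 → [0,0,-2]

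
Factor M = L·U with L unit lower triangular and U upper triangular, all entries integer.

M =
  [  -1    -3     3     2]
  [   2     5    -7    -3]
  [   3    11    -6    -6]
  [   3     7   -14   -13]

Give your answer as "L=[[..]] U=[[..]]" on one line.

  R1 -= -2·R0 → [0,-1,-1,1]
  R2 -= -3·R0 → [0,2,3,0]
  R3 -= -3·R0 → [0,-2,-5,-7]
  R2 -= -2·R1 → [0,0,1,2]
  R3 -= 2·R1 → [0,0,-3,-9]
  R3 -= -3·R2 → [0,0,0,-3]

L=[[1,0,0,0],[-2,1,0,0],[-3,-2,1,0],[-3,2,-3,1]] U=[[-1,-3,3,2],[0,-1,-1,1],[0,0,1,2],[0,0,0,-3]]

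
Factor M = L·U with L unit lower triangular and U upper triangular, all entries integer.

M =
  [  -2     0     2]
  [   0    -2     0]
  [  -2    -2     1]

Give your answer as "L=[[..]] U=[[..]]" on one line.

  row1 -= 0·row0 → [0,-2,0]
  row2 -= 1·row0 → [0,-2,-1]
  row2 -= 1·row1 → [0,0,-1]

L=[[1,0,0],[0,1,0],[1,1,1]] U=[[-2,0,2],[0,-2,0],[0,0,-1]]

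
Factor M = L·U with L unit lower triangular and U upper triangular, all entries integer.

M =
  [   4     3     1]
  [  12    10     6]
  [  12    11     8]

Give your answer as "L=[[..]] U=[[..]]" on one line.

  row1 -= 3·row0 → [0,1,3]
  row2 -= 3·row0 → [0,2,5]
  row2 -= 2·row1 → [0,0,-1]

L=[[1,0,0],[3,1,0],[3,2,1]] U=[[4,3,1],[0,1,3],[0,0,-1]]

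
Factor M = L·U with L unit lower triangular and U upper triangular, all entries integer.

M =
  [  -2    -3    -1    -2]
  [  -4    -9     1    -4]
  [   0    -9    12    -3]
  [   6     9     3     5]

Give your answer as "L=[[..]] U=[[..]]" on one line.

  r1 -= 2·r0 → [0,-3,3,0]
  r2 -= 0·r0 → [0,-9,12,-3]
  r3 -= -3·r0 → [0,0,0,-1]
  r2 -= 3·r1 → [0,0,3,-3]
  r3 -= 0·r1 → [0,0,0,-1]
  r3 -= 0·r2 → [0,0,0,-1]

L=[[1,0,0,0],[2,1,0,0],[0,3,1,0],[-3,0,0,1]] U=[[-2,-3,-1,-2],[0,-3,3,0],[0,0,3,-3],[0,0,0,-1]]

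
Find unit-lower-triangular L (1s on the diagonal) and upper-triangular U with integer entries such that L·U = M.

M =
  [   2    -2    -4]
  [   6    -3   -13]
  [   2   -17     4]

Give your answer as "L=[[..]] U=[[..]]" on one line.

  r1 -= 3·r0 → [0,3,-1]
  r2 -= 1·r0 → [0,-15,8]
  r2 -= -5·r1 → [0,0,3]

L=[[1,0,0],[3,1,0],[1,-5,1]] U=[[2,-2,-4],[0,3,-1],[0,0,3]]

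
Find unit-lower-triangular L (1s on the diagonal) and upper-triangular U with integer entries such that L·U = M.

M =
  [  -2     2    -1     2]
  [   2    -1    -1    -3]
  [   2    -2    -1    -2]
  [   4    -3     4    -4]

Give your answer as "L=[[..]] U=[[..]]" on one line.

L=[[1,0,0,0],[-1,1,0,0],[-1,0,1,0],[-2,1,-2,1]] U=[[-2,2,-1,2],[0,1,-2,-1],[0,0,-2,0],[0,0,0,1]]

  row1 -= -1·row0 → [0,1,-2,-1]
  row2 -= -1·row0 → [0,0,-2,0]
  row3 -= -2·row0 → [0,1,2,0]
  row2 -= 0·row1 → [0,0,-2,0]
  row3 -= 1·row1 → [0,0,4,1]
  row3 -= -2·row2 → [0,0,0,1]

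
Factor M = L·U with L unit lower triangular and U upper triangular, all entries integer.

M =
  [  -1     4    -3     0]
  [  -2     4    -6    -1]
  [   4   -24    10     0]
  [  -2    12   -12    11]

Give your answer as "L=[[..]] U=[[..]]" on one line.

  row1 -= 2·row0 → [0,-4,0,-1]
  row2 -= -4·row0 → [0,-8,-2,0]
  row3 -= 2·row0 → [0,4,-6,11]
  row2 -= 2·row1 → [0,0,-2,2]
  row3 -= -1·row1 → [0,0,-6,10]
  row3 -= 3·row2 → [0,0,0,4]

L=[[1,0,0,0],[2,1,0,0],[-4,2,1,0],[2,-1,3,1]] U=[[-1,4,-3,0],[0,-4,0,-1],[0,0,-2,2],[0,0,0,4]]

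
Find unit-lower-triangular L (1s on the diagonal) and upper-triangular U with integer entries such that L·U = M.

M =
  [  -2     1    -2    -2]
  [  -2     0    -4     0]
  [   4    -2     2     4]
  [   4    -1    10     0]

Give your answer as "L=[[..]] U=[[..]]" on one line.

L=[[1,0,0,0],[1,1,0,0],[-2,0,1,0],[-2,-1,-2,1]] U=[[-2,1,-2,-2],[0,-1,-2,2],[0,0,-2,0],[0,0,0,-2]]

  R1 -= 1·R0 → [0,-1,-2,2]
  R2 -= -2·R0 → [0,0,-2,0]
  R3 -= -2·R0 → [0,1,6,-4]
  R2 -= 0·R1 → [0,0,-2,0]
  R3 -= -1·R1 → [0,0,4,-2]
  R3 -= -2·R2 → [0,0,0,-2]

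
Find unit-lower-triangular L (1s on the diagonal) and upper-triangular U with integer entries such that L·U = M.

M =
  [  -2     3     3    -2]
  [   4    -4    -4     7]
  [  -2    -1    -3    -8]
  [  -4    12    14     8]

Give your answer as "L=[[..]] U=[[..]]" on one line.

  row1 -= -2·row0 → [0,2,2,3]
  row2 -= 1·row0 → [0,-4,-6,-6]
  row3 -= 2·row0 → [0,6,8,12]
  row2 -= -2·row1 → [0,0,-2,0]
  row3 -= 3·row1 → [0,0,2,3]
  row3 -= -1·row2 → [0,0,0,3]

L=[[1,0,0,0],[-2,1,0,0],[1,-2,1,0],[2,3,-1,1]] U=[[-2,3,3,-2],[0,2,2,3],[0,0,-2,0],[0,0,0,3]]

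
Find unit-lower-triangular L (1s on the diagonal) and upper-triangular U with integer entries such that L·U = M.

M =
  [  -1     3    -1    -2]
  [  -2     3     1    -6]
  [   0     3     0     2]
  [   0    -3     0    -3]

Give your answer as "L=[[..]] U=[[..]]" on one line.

  R1 -= 2·R0 → [0,-3,3,-2]
  R2 -= 0·R0 → [0,3,0,2]
  R3 -= 0·R0 → [0,-3,0,-3]
  R2 -= -1·R1 → [0,0,3,0]
  R3 -= 1·R1 → [0,0,-3,-1]
  R3 -= -1·R2 → [0,0,0,-1]

L=[[1,0,0,0],[2,1,0,0],[0,-1,1,0],[0,1,-1,1]] U=[[-1,3,-1,-2],[0,-3,3,-2],[0,0,3,0],[0,0,0,-1]]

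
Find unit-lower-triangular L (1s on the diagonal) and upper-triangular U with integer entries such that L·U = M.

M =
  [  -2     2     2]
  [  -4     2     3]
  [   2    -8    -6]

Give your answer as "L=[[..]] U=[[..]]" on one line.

L=[[1,0,0],[2,1,0],[-1,3,1]] U=[[-2,2,2],[0,-2,-1],[0,0,-1]]

  r1 -= 2·r0 → [0,-2,-1]
  r2 -= -1·r0 → [0,-6,-4]
  r2 -= 3·r1 → [0,0,-1]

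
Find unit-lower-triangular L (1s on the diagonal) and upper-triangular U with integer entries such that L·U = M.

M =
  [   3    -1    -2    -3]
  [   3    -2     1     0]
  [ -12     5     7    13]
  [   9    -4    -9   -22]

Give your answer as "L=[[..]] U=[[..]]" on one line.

  R1 -= 1·R0 → [0,-1,3,3]
  R2 -= -4·R0 → [0,1,-1,1]
  R3 -= 3·R0 → [0,-1,-3,-13]
  R2 -= -1·R1 → [0,0,2,4]
  R3 -= 1·R1 → [0,0,-6,-16]
  R3 -= -3·R2 → [0,0,0,-4]

L=[[1,0,0,0],[1,1,0,0],[-4,-1,1,0],[3,1,-3,1]] U=[[3,-1,-2,-3],[0,-1,3,3],[0,0,2,4],[0,0,0,-4]]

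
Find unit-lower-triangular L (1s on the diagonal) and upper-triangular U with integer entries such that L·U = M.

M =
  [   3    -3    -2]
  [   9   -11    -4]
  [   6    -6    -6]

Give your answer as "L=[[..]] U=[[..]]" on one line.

L=[[1,0,0],[3,1,0],[2,0,1]] U=[[3,-3,-2],[0,-2,2],[0,0,-2]]

  R1 -= 3·R0 → [0,-2,2]
  R2 -= 2·R0 → [0,0,-2]
  R2 -= 0·R1 → [0,0,-2]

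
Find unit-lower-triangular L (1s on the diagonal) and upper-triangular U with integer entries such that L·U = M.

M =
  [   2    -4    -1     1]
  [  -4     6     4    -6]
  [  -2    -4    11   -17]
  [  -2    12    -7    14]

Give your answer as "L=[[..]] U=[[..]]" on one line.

L=[[1,0,0,0],[-2,1,0,0],[-1,4,1,0],[-1,-4,0,1]] U=[[2,-4,-1,1],[0,-2,2,-4],[0,0,2,0],[0,0,0,-1]]

  r1 -= -2·r0 → [0,-2,2,-4]
  r2 -= -1·r0 → [0,-8,10,-16]
  r3 -= -1·r0 → [0,8,-8,15]
  r2 -= 4·r1 → [0,0,2,0]
  r3 -= -4·r1 → [0,0,0,-1]
  r3 -= 0·r2 → [0,0,0,-1]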